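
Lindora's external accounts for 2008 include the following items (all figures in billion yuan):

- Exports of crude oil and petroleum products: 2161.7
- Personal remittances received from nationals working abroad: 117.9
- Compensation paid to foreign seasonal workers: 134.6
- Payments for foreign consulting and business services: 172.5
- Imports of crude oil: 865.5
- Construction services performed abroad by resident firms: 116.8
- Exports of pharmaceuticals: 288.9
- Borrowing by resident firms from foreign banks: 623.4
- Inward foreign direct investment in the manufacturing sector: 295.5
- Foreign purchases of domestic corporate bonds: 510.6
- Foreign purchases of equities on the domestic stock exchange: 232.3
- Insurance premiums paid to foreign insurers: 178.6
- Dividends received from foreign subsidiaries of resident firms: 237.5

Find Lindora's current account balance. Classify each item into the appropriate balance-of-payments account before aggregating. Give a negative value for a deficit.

Goods: -865.5 + 2161.7 + 288.9 = 1585.1
Services: -172.5 + 116.8 - 178.6 = -234.3
Primary income: -134.6 + 237.5 = 102.9
Secondary income: 117.9
Current account = 1585.1 + (-234.3) + 102.9 + 117.9 = 1571.6
(Excluded from the current account — financial account: borrowing by resident firms from foreign banks 623.4, inward foreign direct investment in the manufacturing sector 295.5, foreign purchases of domestic corporate bonds 510.6, foreign purchases of equities on the domestic stock exchange 232.3.)

1571.6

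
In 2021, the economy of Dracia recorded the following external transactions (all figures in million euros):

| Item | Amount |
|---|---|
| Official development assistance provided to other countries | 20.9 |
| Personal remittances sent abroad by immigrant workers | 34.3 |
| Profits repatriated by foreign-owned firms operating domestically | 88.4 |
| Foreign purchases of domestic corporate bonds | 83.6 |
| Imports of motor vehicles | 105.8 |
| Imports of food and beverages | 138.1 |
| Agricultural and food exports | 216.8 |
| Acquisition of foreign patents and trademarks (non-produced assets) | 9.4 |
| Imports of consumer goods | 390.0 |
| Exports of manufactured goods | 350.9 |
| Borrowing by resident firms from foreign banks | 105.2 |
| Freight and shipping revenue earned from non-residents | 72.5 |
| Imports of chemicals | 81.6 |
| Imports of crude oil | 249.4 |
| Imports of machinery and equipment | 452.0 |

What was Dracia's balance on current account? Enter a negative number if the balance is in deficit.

-920.3

Goods: -105.8 - 81.6 - 249.4 + 216.8 - 138.1 - 452.0 - 390.0 + 350.9 = -849.2
Services: 72.5
Primary income: -88.4
Secondary income: -20.9 - 34.3 = -55.2
Current account = (-849.2) + 72.5 + (-88.4) + (-55.2) = -920.3
(Excluded from the current account — financial account: foreign purchases of domestic corporate bonds 83.6, borrowing by resident firms from foreign banks 105.2; capital account: acquisition of foreign patents and trademarks (non-produced assets) 9.4.)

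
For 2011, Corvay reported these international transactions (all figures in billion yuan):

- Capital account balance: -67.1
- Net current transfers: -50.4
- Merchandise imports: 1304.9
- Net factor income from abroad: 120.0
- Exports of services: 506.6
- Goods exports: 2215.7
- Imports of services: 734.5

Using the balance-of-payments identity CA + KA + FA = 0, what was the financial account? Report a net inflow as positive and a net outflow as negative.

Goods balance = 2215.7 - 1304.9 = 910.8
Services balance = 506.6 - 734.5 = -227.9
Trade balance (goods + services) = 910.8 + (-227.9) = 682.9
Net primary income = 120.0
Net secondary income = -50.4
Current account = 682.9 + 120.0 + (-50.4) = 752.5
Financial account = -(752.5 + (-67.1)) = -685.4

-685.4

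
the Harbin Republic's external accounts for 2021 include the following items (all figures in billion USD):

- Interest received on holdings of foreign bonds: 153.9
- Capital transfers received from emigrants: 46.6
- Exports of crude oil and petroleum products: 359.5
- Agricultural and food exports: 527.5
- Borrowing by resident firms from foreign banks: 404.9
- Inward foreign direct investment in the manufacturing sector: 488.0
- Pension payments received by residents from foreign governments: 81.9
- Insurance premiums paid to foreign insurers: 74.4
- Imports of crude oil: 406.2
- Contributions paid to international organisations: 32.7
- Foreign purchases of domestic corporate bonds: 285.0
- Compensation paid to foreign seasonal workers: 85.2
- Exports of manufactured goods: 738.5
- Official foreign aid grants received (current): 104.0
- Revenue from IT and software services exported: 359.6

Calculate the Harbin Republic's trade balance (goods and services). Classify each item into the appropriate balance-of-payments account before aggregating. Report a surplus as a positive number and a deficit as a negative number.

Goods: 359.5 + 527.5 - 406.2 + 738.5 = 1219.3
Services: 359.6 - 74.4 = 285.2
Trade balance = 1219.3 + 285.2 = 1504.5
(Excluded from the trade balance — primary income: interest received on holdings of foreign bonds 153.9, compensation paid to foreign seasonal workers 85.2; capital account: capital transfers received from emigrants 46.6; financial account: borrowing by resident firms from foreign banks 404.9, inward foreign direct investment in the manufacturing sector 488.0, foreign purchases of domestic corporate bonds 285.0; secondary income: pension payments received by residents from foreign governments 81.9, contributions paid to international organisations 32.7, official foreign aid grants received (current) 104.0.)

1504.5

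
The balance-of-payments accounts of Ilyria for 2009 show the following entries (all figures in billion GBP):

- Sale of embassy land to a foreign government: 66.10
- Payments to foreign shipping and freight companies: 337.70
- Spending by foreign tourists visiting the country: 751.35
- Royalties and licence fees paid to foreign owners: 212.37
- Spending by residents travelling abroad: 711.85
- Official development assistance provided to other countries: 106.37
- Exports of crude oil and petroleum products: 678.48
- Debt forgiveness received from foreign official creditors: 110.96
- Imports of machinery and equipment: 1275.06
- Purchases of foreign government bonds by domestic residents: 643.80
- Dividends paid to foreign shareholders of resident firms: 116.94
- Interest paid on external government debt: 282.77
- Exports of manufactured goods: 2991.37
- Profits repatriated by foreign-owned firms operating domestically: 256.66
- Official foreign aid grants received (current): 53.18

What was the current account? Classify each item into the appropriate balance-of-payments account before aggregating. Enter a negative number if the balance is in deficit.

Goods: 2991.37 + 678.48 - 1275.06 = 2394.79
Services: -337.70 - 212.37 + 751.35 - 711.85 = -510.57
Primary income: -116.94 - 256.66 - 282.77 = -656.37
Secondary income: -106.37 + 53.18 = -53.19
Current account = 2394.79 + (-510.57) + (-656.37) + (-53.19) = 1174.66
(Excluded from the current account — capital account: sale of embassy land to a foreign government 66.10, debt forgiveness received from foreign official creditors 110.96; financial account: purchases of foreign government bonds by domestic residents 643.80.)

1174.66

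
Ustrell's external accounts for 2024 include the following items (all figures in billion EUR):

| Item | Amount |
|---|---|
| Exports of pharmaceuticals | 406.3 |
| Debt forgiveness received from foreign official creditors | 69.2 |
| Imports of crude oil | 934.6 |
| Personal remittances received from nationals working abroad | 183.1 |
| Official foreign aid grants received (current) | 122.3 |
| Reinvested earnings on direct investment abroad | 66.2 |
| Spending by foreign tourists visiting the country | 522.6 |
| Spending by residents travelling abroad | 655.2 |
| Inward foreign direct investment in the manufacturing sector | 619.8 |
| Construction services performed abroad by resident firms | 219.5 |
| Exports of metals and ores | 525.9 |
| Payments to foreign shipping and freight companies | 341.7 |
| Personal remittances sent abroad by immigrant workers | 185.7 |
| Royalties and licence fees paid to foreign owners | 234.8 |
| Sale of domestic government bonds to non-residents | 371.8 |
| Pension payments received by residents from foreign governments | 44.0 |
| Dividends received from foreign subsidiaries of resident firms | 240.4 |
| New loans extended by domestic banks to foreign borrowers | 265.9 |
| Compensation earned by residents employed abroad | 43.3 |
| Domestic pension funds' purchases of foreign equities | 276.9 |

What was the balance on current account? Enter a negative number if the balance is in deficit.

Goods: 406.3 - 934.6 + 525.9 = -2.4
Services: -655.2 - 234.8 + 522.6 - 341.7 + 219.5 = -489.6
Primary income: 66.2 + 240.4 + 43.3 = 349.9
Secondary income: 183.1 - 185.7 + 44.0 + 122.3 = 163.7
Current account = (-2.4) + (-489.6) + 349.9 + 163.7 = 21.6
(Excluded from the current account — capital account: debt forgiveness received from foreign official creditors 69.2; financial account: inward foreign direct investment in the manufacturing sector 619.8, sale of domestic government bonds to non-residents 371.8, new loans extended by domestic banks to foreign borrowers 265.9, domestic pension funds' purchases of foreign equities 276.9.)

21.6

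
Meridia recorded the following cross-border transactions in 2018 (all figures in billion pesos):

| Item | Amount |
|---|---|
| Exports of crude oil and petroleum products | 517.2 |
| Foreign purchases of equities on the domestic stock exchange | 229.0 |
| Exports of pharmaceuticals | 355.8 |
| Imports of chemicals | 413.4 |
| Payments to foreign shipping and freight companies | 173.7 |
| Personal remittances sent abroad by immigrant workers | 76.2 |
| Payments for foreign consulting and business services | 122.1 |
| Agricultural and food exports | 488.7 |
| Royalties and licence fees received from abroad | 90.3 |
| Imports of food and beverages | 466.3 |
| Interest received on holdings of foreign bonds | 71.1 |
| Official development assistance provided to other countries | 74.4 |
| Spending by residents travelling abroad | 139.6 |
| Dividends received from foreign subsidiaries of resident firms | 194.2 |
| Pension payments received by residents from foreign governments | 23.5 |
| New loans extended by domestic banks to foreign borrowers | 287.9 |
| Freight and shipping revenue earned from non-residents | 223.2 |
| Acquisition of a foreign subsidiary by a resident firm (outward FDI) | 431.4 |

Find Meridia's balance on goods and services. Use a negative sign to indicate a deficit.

360.1

Goods: -413.4 - 466.3 + 517.2 + 355.8 + 488.7 = 482.0
Services: -139.6 - 122.1 + 90.3 + 223.2 - 173.7 = -121.9
Trade balance = 482.0 + (-121.9) = 360.1
(Excluded from the trade balance — financial account: foreign purchases of equities on the domestic stock exchange 229.0, new loans extended by domestic banks to foreign borrowers 287.9, acquisition of a foreign subsidiary by a resident firm (outward FDI) 431.4; secondary income: personal remittances sent abroad by immigrant workers 76.2, official development assistance provided to other countries 74.4, pension payments received by residents from foreign governments 23.5; primary income: interest received on holdings of foreign bonds 71.1, dividends received from foreign subsidiaries of resident firms 194.2.)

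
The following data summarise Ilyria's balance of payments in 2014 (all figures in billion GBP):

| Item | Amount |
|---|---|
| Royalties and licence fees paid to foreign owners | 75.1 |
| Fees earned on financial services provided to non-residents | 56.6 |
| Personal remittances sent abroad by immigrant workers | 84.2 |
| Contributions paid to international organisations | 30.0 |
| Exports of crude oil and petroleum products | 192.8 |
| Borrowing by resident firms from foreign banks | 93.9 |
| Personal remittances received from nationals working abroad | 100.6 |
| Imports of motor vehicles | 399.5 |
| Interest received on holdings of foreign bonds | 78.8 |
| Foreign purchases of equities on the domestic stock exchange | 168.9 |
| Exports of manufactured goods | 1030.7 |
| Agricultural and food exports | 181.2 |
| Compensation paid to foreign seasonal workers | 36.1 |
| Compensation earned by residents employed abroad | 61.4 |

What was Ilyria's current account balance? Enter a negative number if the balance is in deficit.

1077.2

Goods: 1030.7 + 181.2 + 192.8 - 399.5 = 1005.2
Services: -75.1 + 56.6 = -18.5
Primary income: 61.4 + 78.8 - 36.1 = 104.1
Secondary income: -84.2 + 100.6 - 30.0 = -13.6
Current account = 1005.2 + (-18.5) + 104.1 + (-13.6) = 1077.2
(Excluded from the current account — financial account: borrowing by resident firms from foreign banks 93.9, foreign purchases of equities on the domestic stock exchange 168.9.)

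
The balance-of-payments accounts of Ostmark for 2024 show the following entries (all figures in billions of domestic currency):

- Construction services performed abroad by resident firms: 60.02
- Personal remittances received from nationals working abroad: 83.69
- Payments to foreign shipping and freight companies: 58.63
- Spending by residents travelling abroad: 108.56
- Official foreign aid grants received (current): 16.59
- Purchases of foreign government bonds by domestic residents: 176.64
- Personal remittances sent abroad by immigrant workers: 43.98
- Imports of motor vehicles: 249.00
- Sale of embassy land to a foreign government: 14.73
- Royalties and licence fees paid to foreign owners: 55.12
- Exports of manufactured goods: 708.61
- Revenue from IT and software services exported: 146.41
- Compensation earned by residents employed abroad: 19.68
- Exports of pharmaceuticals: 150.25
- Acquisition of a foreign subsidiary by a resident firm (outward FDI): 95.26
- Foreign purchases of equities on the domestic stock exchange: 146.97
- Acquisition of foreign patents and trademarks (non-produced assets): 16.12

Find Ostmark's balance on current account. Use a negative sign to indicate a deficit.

Goods: -249.00 + 708.61 + 150.25 = 609.86
Services: 146.41 + 60.02 - 108.56 - 55.12 - 58.63 = -15.88
Primary income: 19.68
Secondary income: 16.59 + 83.69 - 43.98 = 56.30
Current account = 609.86 + (-15.88) + 19.68 + 56.30 = 669.96
(Excluded from the current account — financial account: purchases of foreign government bonds by domestic residents 176.64, acquisition of a foreign subsidiary by a resident firm (outward FDI) 95.26, foreign purchases of equities on the domestic stock exchange 146.97; capital account: sale of embassy land to a foreign government 14.73, acquisition of foreign patents and trademarks (non-produced assets) 16.12.)

669.96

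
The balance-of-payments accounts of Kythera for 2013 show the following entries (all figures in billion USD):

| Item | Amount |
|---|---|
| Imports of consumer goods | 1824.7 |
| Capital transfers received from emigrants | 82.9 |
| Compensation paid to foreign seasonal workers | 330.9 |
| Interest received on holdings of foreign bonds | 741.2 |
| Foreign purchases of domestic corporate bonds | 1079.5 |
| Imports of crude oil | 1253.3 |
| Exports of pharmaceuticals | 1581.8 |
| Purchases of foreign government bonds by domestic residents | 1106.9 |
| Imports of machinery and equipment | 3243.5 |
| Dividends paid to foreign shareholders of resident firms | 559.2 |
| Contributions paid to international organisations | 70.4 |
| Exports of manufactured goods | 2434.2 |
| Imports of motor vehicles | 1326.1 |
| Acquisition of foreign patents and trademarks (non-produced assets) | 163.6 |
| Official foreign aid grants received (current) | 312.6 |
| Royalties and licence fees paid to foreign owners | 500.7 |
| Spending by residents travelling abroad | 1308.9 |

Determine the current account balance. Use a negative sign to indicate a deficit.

-5347.9

Goods: -1253.3 + 1581.8 - 3243.5 - 1824.7 + 2434.2 - 1326.1 = -3631.6
Services: -500.7 - 1308.9 = -1809.6
Primary income: -559.2 + 741.2 - 330.9 = -148.9
Secondary income: -70.4 + 312.6 = 242.2
Current account = (-3631.6) + (-1809.6) + (-148.9) + 242.2 = -5347.9
(Excluded from the current account — capital account: capital transfers received from emigrants 82.9, acquisition of foreign patents and trademarks (non-produced assets) 163.6; financial account: foreign purchases of domestic corporate bonds 1079.5, purchases of foreign government bonds by domestic residents 1106.9.)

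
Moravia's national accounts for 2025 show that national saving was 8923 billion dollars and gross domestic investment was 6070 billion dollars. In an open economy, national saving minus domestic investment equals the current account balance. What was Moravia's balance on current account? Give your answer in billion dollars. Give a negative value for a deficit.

CA = S - I = 8923 - 6070 = 2853

2853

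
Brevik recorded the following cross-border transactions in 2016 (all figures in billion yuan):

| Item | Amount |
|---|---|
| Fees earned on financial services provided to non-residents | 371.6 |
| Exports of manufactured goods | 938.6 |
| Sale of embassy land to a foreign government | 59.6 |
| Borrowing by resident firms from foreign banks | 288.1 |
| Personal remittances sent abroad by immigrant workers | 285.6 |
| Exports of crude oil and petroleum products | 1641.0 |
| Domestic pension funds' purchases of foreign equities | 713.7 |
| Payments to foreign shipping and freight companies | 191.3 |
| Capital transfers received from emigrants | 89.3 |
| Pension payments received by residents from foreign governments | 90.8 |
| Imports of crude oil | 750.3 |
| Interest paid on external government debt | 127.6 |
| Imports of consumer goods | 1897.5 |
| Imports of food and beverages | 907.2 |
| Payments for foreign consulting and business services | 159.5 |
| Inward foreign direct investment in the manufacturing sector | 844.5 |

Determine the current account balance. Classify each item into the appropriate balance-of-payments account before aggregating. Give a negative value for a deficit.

-1277.0

Goods: 1641.0 - 907.2 - 750.3 - 1897.5 + 938.6 = -975.4
Services: -159.5 + 371.6 - 191.3 = 20.8
Primary income: -127.6
Secondary income: -285.6 + 90.8 = -194.8
Current account = (-975.4) + 20.8 + (-127.6) + (-194.8) = -1277.0
(Excluded from the current account — capital account: sale of embassy land to a foreign government 59.6, capital transfers received from emigrants 89.3; financial account: borrowing by resident firms from foreign banks 288.1, domestic pension funds' purchases of foreign equities 713.7, inward foreign direct investment in the manufacturing sector 844.5.)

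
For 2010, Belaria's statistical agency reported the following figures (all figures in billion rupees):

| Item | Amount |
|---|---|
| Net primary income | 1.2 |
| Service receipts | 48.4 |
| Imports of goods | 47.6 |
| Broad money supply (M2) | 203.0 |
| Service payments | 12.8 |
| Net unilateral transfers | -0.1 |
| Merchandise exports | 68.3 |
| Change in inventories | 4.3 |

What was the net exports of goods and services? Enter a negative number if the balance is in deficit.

Goods balance = 68.3 - 47.6 = 20.7
Services balance = 48.4 - 12.8 = 35.6
Trade balance (goods + services) = 20.7 + 35.6 = 56.3

56.3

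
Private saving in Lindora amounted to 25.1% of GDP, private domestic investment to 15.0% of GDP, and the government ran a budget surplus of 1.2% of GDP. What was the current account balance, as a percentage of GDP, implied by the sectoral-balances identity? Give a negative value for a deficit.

By the sectoral-balances identity, CA = (S_private - I) + (T - G).
Private balance = 25.1 - 15.0 = 10.1
Government balance (T - G) = 1.2
CA = 10.1 + 1.2 = 11.3

11.3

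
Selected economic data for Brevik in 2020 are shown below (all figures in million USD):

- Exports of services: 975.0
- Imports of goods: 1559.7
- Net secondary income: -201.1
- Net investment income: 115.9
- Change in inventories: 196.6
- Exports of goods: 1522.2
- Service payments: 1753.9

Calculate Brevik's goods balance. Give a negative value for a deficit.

Goods balance = 1522.2 - 1559.7 = -37.5

-37.5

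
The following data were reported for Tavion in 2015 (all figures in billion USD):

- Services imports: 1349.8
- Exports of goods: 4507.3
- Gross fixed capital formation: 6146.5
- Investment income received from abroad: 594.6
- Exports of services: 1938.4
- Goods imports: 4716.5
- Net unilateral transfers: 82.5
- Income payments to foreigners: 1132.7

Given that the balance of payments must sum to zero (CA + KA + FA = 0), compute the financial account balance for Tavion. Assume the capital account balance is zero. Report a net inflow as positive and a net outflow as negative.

Goods balance = 4507.3 - 4716.5 = -209.2
Services balance = 1938.4 - 1349.8 = 588.6
Trade balance (goods + services) = -209.2 + 588.6 = 379.4
Net primary income = 594.6 - 1132.7 = -538.1
Net secondary income = 82.5
Current account = 379.4 + (-538.1) + 82.5 = -76.2
Financial account = -(-76.2) = 76.2

76.2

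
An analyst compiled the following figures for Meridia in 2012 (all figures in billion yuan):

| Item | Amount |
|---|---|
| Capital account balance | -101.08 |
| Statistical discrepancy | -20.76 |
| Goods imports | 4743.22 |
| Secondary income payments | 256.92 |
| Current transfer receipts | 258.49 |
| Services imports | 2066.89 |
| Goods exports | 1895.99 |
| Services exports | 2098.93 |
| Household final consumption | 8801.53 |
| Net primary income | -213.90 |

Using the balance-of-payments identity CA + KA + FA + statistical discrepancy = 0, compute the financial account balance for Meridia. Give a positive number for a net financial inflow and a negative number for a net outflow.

3149.36

Goods balance = 1895.99 - 4743.22 = -2847.23
Services balance = 2098.93 - 2066.89 = 32.04
Trade balance (goods + services) = -2847.23 + 32.04 = -2815.19
Net primary income = -213.90
Net secondary income = 258.49 - 256.92 = 1.57
Current account = -2815.19 + (-213.90) + 1.57 = -3027.52
Financial account = -(-3027.52 + (-101.08) + (-20.76)) = 3149.36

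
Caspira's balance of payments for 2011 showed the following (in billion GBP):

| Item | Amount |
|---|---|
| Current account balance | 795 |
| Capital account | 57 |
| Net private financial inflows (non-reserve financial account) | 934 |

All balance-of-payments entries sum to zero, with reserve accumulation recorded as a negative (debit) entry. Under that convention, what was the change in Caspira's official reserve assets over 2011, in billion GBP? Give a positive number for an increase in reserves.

1786

Official reserve transactions balance = -(795 + 57 + 934) = -1786
An accumulation of reserves is recorded as a debit (negative entry), so the change in the stock of reserves is the negative of that balance.
Change in official reserves = -(-1786) = 1786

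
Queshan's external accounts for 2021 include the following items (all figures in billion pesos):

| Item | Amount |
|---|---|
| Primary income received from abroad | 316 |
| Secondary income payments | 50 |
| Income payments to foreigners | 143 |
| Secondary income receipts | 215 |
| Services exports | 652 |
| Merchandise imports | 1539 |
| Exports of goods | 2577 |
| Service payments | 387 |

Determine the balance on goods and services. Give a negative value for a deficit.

Goods balance = 2577 - 1539 = 1038
Services balance = 652 - 387 = 265
Trade balance (goods + services) = 1038 + 265 = 1303

1303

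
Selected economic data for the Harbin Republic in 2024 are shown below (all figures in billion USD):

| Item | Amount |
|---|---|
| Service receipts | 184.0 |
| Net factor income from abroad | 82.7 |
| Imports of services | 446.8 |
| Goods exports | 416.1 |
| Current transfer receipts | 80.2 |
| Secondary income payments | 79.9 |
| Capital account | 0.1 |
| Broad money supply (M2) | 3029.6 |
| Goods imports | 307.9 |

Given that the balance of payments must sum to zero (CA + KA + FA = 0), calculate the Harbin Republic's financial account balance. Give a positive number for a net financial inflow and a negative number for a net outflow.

Goods balance = 416.1 - 307.9 = 108.2
Services balance = 184.0 - 446.8 = -262.8
Trade balance (goods + services) = 108.2 + (-262.8) = -154.6
Net primary income = 82.7
Net secondary income = 80.2 - 79.9 = 0.3
Current account = -154.6 + 82.7 + 0.3 = -71.6
Financial account = -(-71.6 + 0.1) = 71.5

71.5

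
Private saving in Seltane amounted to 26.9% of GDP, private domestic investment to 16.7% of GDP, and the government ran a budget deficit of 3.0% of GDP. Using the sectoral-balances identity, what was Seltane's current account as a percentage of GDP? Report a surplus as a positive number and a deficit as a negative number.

7.2

By the sectoral-balances identity, CA = (S_private - I) + (T - G).
Private balance = 26.9 - 16.7 = 10.2
Government balance (T - G) = -3.0
CA = 10.2 + (-3.0) = 7.2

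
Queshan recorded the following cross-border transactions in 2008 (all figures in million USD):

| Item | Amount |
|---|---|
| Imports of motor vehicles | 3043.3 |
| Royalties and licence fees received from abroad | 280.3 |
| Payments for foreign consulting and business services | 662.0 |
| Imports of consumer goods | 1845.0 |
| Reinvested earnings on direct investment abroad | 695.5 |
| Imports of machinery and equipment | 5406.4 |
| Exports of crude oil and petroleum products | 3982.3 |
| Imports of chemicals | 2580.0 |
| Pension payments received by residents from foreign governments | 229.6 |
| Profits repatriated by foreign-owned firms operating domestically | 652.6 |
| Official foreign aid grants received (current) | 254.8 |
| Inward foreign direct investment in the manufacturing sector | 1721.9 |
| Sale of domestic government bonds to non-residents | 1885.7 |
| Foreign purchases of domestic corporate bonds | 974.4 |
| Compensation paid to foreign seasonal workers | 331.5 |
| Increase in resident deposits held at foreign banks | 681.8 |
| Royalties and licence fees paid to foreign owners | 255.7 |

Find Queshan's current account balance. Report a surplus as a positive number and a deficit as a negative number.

-9334.0

Goods: -3043.3 - 2580.0 + 3982.3 - 1845.0 - 5406.4 = -8892.4
Services: 280.3 - 662.0 - 255.7 = -637.4
Primary income: -331.5 - 652.6 + 695.5 = -288.6
Secondary income: 229.6 + 254.8 = 484.4
Current account = (-8892.4) + (-637.4) + (-288.6) + 484.4 = -9334.0
(Excluded from the current account — financial account: inward foreign direct investment in the manufacturing sector 1721.9, sale of domestic government bonds to non-residents 1885.7, foreign purchases of domestic corporate bonds 974.4, increase in resident deposits held at foreign banks 681.8.)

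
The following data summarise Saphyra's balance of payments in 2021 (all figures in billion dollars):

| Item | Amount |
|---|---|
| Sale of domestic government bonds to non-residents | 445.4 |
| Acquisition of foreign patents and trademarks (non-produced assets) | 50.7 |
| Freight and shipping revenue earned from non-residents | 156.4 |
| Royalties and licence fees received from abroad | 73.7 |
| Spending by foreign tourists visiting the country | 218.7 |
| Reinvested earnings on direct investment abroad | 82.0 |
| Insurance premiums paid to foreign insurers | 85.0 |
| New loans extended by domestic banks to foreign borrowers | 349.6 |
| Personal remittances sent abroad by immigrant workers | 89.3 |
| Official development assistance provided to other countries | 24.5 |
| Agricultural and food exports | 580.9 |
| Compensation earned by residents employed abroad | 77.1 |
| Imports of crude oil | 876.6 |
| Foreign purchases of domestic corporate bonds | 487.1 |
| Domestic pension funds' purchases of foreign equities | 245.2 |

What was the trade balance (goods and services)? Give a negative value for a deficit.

Goods: -876.6 + 580.9 = -295.7
Services: -85.0 + 218.7 + 156.4 + 73.7 = 363.8
Trade balance = -295.7 + 363.8 = 68.1
(Excluded from the trade balance — financial account: sale of domestic government bonds to non-residents 445.4, new loans extended by domestic banks to foreign borrowers 349.6, foreign purchases of domestic corporate bonds 487.1, domestic pension funds' purchases of foreign equities 245.2; capital account: acquisition of foreign patents and trademarks (non-produced assets) 50.7; primary income: reinvested earnings on direct investment abroad 82.0, compensation earned by residents employed abroad 77.1; secondary income: personal remittances sent abroad by immigrant workers 89.3, official development assistance provided to other countries 24.5.)

68.1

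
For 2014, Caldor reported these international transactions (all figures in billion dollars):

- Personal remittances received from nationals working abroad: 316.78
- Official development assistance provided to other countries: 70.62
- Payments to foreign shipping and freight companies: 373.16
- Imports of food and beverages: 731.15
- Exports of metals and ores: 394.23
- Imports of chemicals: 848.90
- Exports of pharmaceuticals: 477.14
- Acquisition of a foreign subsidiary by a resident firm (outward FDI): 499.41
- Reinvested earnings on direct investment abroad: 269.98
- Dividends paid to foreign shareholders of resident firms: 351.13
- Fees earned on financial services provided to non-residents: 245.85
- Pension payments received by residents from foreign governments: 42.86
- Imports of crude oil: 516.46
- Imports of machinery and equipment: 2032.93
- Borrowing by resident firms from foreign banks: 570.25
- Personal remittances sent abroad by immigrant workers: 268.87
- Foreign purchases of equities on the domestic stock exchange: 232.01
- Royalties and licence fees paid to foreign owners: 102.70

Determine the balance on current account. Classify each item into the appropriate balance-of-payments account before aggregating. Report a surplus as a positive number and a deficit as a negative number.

Goods: -848.90 + 394.23 - 731.15 - 516.46 - 2032.93 + 477.14 = -3258.07
Services: 245.85 - 373.16 - 102.70 = -230.01
Primary income: 269.98 - 351.13 = -81.15
Secondary income: -70.62 - 268.87 + 42.86 + 316.78 = 20.15
Current account = (-3258.07) + (-230.01) + (-81.15) + 20.15 = -3549.08
(Excluded from the current account — financial account: acquisition of a foreign subsidiary by a resident firm (outward FDI) 499.41, borrowing by resident firms from foreign banks 570.25, foreign purchases of equities on the domestic stock exchange 232.01.)

-3549.08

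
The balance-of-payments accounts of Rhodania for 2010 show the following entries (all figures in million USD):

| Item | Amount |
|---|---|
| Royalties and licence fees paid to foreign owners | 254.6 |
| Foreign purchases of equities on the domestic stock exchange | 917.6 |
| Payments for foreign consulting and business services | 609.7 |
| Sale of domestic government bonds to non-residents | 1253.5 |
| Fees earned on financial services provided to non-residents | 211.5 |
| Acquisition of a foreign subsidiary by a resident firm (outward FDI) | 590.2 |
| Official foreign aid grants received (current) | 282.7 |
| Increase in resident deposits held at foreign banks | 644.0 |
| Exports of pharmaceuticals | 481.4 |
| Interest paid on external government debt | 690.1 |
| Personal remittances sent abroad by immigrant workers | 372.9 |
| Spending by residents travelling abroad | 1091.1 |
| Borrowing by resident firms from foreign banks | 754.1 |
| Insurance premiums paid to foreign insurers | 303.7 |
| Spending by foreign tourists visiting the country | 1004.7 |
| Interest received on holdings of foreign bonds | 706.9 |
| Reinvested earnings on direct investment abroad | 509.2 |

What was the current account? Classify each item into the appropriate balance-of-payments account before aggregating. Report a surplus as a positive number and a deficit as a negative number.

-125.7

Goods: 481.4
Services: -254.6 + 1004.7 - 1091.1 - 303.7 - 609.7 + 211.5 = -1042.9
Primary income: 706.9 + 509.2 - 690.1 = 526.0
Secondary income: 282.7 - 372.9 = -90.2
Current account = 481.4 + (-1042.9) + 526.0 + (-90.2) = -125.7
(Excluded from the current account — financial account: foreign purchases of equities on the domestic stock exchange 917.6, sale of domestic government bonds to non-residents 1253.5, acquisition of a foreign subsidiary by a resident firm (outward FDI) 590.2, increase in resident deposits held at foreign banks 644.0, borrowing by resident firms from foreign banks 754.1.)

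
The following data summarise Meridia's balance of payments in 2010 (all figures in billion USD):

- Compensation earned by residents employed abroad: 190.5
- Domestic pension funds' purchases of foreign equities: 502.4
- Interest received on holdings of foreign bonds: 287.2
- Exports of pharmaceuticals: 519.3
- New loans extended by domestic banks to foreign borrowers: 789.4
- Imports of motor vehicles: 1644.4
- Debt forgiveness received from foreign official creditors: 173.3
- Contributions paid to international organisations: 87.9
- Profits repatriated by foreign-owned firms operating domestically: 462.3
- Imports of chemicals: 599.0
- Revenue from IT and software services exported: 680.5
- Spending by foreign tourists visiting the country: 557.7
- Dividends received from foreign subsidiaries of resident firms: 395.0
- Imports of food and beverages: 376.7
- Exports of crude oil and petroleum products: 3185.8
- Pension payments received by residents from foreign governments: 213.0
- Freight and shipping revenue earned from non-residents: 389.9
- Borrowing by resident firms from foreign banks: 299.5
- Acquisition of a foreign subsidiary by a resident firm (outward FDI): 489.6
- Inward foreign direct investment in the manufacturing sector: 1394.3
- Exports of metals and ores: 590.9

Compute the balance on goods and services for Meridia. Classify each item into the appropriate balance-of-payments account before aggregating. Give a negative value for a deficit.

Goods: -1644.4 - 599.0 + 519.3 + 3185.8 + 590.9 - 376.7 = 1675.9
Services: 680.5 + 389.9 + 557.7 = 1628.1
Trade balance = 1675.9 + 1628.1 = 3304.0
(Excluded from the trade balance — primary income: compensation earned by residents employed abroad 190.5, interest received on holdings of foreign bonds 287.2, profits repatriated by foreign-owned firms operating domestically 462.3, dividends received from foreign subsidiaries of resident firms 395.0; financial account: domestic pension funds' purchases of foreign equities 502.4, new loans extended by domestic banks to foreign borrowers 789.4, borrowing by resident firms from foreign banks 299.5, acquisition of a foreign subsidiary by a resident firm (outward FDI) 489.6, inward foreign direct investment in the manufacturing sector 1394.3; capital account: debt forgiveness received from foreign official creditors 173.3; secondary income: contributions paid to international organisations 87.9, pension payments received by residents from foreign governments 213.0.)

3304.0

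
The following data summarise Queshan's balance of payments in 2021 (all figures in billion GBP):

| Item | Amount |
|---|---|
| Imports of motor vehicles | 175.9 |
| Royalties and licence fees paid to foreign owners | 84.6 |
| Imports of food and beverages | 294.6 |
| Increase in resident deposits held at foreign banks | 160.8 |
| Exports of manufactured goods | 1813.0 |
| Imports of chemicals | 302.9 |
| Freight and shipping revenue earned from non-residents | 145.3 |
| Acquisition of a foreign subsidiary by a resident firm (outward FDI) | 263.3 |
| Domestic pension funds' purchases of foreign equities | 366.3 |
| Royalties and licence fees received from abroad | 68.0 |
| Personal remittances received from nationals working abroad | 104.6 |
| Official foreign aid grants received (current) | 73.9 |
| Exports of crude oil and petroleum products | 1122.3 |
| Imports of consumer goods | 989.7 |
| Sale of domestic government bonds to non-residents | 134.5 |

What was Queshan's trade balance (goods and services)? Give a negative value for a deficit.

1300.9

Goods: -175.9 - 989.7 - 294.6 + 1122.3 + 1813.0 - 302.9 = 1172.2
Services: 145.3 - 84.6 + 68.0 = 128.7
Trade balance = 1172.2 + 128.7 = 1300.9
(Excluded from the trade balance — financial account: increase in resident deposits held at foreign banks 160.8, acquisition of a foreign subsidiary by a resident firm (outward FDI) 263.3, domestic pension funds' purchases of foreign equities 366.3, sale of domestic government bonds to non-residents 134.5; secondary income: personal remittances received from nationals working abroad 104.6, official foreign aid grants received (current) 73.9.)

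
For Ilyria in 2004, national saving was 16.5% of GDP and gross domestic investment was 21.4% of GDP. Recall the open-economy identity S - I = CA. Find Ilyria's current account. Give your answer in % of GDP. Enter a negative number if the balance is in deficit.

-4.9

CA = S - I = 16.5 - 21.4 = -4.9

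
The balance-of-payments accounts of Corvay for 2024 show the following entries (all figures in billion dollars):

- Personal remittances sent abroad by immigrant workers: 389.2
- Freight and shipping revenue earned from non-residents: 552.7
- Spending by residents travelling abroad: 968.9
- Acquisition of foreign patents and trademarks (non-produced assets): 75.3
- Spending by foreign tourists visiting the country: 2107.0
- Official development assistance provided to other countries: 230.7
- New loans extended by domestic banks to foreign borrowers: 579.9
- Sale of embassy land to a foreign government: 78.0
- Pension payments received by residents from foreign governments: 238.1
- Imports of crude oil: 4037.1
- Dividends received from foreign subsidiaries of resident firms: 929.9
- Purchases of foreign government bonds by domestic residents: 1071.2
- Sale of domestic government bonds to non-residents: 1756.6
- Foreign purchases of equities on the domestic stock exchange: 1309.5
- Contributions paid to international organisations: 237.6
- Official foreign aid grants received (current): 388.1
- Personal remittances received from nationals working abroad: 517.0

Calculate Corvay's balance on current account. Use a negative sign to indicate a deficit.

Goods: -4037.1
Services: -968.9 + 2107.0 + 552.7 = 1690.8
Primary income: 929.9
Secondary income: 388.1 - 230.7 - 237.6 + 238.1 + 517.0 - 389.2 = 285.7
Current account = (-4037.1) + 1690.8 + 929.9 + 285.7 = -1130.7
(Excluded from the current account — capital account: acquisition of foreign patents and trademarks (non-produced assets) 75.3, sale of embassy land to a foreign government 78.0; financial account: new loans extended by domestic banks to foreign borrowers 579.9, purchases of foreign government bonds by domestic residents 1071.2, sale of domestic government bonds to non-residents 1756.6, foreign purchases of equities on the domestic stock exchange 1309.5.)

-1130.7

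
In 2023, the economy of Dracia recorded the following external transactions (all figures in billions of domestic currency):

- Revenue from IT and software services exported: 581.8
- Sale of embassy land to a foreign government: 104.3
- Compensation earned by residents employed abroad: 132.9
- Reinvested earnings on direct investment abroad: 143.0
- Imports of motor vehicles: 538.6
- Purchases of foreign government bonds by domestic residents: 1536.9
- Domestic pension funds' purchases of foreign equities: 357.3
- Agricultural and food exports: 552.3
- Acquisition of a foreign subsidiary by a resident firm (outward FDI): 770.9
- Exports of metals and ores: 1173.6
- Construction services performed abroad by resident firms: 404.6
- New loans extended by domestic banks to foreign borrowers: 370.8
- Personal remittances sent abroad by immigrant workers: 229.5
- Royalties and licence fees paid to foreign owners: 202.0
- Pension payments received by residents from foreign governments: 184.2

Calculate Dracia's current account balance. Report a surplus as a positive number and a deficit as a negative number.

2202.3

Goods: -538.6 + 1173.6 + 552.3 = 1187.3
Services: 404.6 + 581.8 - 202.0 = 784.4
Primary income: 143.0 + 132.9 = 275.9
Secondary income: 184.2 - 229.5 = -45.3
Current account = 1187.3 + 784.4 + 275.9 + (-45.3) = 2202.3
(Excluded from the current account — capital account: sale of embassy land to a foreign government 104.3; financial account: purchases of foreign government bonds by domestic residents 1536.9, domestic pension funds' purchases of foreign equities 357.3, acquisition of a foreign subsidiary by a resident firm (outward FDI) 770.9, new loans extended by domestic banks to foreign borrowers 370.8.)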